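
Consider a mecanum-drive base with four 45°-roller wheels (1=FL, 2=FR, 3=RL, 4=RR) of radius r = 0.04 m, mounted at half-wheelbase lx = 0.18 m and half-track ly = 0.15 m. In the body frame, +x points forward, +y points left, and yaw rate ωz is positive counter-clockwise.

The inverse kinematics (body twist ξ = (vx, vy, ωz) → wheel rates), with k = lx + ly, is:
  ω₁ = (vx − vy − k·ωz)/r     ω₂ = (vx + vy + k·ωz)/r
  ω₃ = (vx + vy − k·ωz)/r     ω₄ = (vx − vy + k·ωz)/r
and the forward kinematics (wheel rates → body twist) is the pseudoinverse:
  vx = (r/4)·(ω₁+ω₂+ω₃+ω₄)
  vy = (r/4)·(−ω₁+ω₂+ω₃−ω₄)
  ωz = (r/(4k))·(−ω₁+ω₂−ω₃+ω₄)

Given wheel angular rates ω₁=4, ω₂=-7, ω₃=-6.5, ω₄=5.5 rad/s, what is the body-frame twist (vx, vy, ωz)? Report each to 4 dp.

k = lx + ly = 0.18 + 0.15 = 0.3300
ω₁+ω₂+ω₃+ω₄ = -4.0000  →  vx = (0.04/4)·-4.0000 = -0.0400
−ω₁+ω₂+ω₃−ω₄ = -23.0000  →  vy = (0.04/4)·-23.0000 = -0.2300
−ω₁+ω₂−ω₃+ω₄ = 1.0000  →  ωz = (0.04/1.3200)·1.0000 = 0.0303

(-0.0400, -0.2300, 0.0303)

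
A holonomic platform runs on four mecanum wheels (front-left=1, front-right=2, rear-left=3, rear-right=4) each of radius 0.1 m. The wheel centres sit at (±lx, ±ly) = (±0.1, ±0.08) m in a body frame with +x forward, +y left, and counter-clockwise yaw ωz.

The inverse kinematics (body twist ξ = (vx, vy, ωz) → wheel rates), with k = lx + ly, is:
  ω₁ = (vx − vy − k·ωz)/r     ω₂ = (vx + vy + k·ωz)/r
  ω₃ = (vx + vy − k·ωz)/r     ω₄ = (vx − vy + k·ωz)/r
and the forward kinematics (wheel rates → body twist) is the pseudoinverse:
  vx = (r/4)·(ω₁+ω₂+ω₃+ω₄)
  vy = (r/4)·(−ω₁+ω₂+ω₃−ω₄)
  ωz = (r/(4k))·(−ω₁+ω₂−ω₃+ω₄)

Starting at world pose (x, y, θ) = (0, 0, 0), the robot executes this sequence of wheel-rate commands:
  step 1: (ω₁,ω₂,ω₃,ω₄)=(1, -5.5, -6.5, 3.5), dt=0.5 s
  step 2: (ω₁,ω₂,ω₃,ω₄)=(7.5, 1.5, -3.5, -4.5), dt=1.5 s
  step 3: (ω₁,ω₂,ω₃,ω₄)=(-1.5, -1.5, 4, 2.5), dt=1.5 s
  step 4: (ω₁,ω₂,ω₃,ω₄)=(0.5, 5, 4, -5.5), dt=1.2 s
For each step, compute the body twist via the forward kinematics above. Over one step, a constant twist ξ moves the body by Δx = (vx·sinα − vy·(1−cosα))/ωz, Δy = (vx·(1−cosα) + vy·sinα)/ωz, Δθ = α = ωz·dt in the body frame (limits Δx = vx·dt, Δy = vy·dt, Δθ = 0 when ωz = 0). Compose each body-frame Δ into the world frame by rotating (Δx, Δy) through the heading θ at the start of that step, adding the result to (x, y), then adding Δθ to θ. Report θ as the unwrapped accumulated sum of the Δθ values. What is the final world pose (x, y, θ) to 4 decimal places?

(0.3004, -0.7575, -2.3611)

step 1: ξ=(vx,vy,ωz)=(-0.1875, -0.4125, 0.4861), dt=0.5 → body Δ=(-0.0679, -0.2156, 0.2431) → world pose (-0.0679, -0.2156, 0.2431)
step 2: ξ=(vx,vy,ωz)=(0.0250, -0.1250, -0.9722), dt=1.5 → body Δ=(-0.0886, -0.1506, -1.4583) → world pose (-0.1176, -0.3830, -1.2153)
step 3: ξ=(vx,vy,ωz)=(0.0875, 0.0375, -0.2083), dt=1.5 → body Δ=(0.1378, 0.0350, -0.3125) → world pose (-0.0368, -0.5001, -1.5278)
step 4: ξ=(vx,vy,ωz)=(0.1000, 0.3500, -0.6944), dt=1.2 → body Δ=(0.2717, 0.3259, -0.8333) → world pose (0.3004, -0.7575, -2.3611)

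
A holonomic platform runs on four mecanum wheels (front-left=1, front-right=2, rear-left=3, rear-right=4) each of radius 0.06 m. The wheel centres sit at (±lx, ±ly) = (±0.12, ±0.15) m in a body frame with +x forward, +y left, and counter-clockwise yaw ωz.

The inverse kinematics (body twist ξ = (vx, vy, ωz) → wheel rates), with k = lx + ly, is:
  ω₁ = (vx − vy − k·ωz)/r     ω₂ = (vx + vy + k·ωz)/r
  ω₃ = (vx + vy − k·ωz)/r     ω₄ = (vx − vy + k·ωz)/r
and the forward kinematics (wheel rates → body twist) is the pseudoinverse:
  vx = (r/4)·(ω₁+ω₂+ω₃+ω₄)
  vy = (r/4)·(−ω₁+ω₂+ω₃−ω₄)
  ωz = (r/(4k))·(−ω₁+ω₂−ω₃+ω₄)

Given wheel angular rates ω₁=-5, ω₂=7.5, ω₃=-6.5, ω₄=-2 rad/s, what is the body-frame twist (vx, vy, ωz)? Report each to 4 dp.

(-0.0900, 0.1200, 0.9444)

k = lx + ly = 0.12 + 0.15 = 0.2700
ω₁+ω₂+ω₃+ω₄ = -6.0000  →  vx = (0.06/4)·-6.0000 = -0.0900
−ω₁+ω₂+ω₃−ω₄ = 8.0000  →  vy = (0.06/4)·8.0000 = 0.1200
−ω₁+ω₂−ω₃+ω₄ = 17.0000  →  ωz = (0.06/1.0800)·17.0000 = 0.9444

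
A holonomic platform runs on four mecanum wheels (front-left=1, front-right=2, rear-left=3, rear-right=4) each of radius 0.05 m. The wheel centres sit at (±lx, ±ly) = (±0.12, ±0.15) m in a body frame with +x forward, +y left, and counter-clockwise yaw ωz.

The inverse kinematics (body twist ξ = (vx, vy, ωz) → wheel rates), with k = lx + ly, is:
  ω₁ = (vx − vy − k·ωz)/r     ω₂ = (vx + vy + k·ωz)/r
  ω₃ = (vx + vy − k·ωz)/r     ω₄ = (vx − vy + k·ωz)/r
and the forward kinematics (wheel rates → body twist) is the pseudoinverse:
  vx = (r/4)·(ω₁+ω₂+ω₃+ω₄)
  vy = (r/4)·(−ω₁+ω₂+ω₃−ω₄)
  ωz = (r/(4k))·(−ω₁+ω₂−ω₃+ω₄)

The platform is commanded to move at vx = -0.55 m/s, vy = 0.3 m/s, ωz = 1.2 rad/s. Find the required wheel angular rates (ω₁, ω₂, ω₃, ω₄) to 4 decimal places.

k = lx + ly = 0.12 + 0.15 = 0.2700;  k·ωz = 0.2700·1.2 = 0.3240
ω₁ (FL) = (vx − vy − k·ωz)/r = -1.1740/0.05 = -23.4800
ω₂ (FR) = (vx + vy + k·ωz)/r = 0.0740/0.05 = 1.4800
ω₃ (RL) = (vx + vy − k·ωz)/r = -0.5740/0.05 = -11.4800
ω₄ (RR) = (vx − vy + k·ωz)/r = -0.5260/0.05 = -10.5200

(-23.4800, 1.4800, -11.4800, -10.5200)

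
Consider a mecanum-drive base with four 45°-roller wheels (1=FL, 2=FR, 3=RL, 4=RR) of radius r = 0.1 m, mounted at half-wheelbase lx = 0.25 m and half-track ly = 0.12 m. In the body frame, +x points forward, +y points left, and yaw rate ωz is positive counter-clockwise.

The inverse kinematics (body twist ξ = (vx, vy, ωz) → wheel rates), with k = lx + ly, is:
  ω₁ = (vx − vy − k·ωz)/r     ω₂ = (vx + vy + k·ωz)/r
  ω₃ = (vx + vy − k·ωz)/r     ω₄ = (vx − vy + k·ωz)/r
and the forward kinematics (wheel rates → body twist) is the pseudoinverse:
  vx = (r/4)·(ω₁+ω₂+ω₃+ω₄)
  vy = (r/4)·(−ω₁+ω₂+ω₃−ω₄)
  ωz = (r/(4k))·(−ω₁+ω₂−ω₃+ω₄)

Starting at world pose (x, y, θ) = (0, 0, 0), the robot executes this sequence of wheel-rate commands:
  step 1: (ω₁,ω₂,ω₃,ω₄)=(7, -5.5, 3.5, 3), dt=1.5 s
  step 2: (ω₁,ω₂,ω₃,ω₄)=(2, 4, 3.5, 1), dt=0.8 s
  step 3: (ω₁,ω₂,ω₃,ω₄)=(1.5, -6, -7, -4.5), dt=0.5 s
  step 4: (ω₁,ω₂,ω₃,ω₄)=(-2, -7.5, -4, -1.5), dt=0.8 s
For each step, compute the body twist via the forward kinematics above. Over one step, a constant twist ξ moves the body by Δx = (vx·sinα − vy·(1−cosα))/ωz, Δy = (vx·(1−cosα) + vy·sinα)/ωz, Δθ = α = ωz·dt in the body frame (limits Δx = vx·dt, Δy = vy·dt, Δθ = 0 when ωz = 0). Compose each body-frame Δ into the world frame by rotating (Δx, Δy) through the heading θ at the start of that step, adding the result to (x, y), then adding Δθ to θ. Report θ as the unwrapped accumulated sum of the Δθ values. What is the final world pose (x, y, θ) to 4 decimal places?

(-0.2027, -0.2004, -1.6757)

step 1: ξ=(vx,vy,ωz)=(0.2000, -0.3000, -0.8784), dt=1.5 → body Δ=(-0.0355, -0.5013, -1.3176) → world pose (-0.0355, -0.5013, -1.3176)
step 2: ξ=(vx,vy,ωz)=(0.2625, 0.1125, -0.0338), dt=0.8 → body Δ=(0.2112, 0.0872, -0.0270) → world pose (0.1017, -0.6839, -1.3446)
step 3: ξ=(vx,vy,ωz)=(-0.4000, -0.2500, -0.3378), dt=0.5 → body Δ=(-0.2096, -0.1076, -0.1689) → world pose (-0.0501, -0.5038, -1.5135)
step 4: ξ=(vx,vy,ωz)=(-0.3750, -0.2000, -0.2027), dt=0.8 → body Δ=(-0.3116, -0.1350, -0.1622) → world pose (-0.2027, -0.2004, -1.6757)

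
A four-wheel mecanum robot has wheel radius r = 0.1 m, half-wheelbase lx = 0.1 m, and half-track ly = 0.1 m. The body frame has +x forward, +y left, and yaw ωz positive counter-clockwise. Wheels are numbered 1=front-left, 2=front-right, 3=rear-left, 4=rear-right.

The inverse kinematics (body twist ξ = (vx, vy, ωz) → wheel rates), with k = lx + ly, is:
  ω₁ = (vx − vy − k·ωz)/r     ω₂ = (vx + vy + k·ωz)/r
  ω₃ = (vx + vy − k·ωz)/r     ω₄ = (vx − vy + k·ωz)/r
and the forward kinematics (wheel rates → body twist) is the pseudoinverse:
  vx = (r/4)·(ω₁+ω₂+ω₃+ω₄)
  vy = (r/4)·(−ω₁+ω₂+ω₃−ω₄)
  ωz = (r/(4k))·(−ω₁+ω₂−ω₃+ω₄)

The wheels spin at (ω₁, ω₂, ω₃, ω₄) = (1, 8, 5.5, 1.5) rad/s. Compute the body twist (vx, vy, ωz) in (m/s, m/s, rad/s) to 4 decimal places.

(0.4000, 0.2750, 0.3750)

k = lx + ly = 0.1 + 0.1 = 0.2000
ω₁+ω₂+ω₃+ω₄ = 16.0000  →  vx = (0.1/4)·16.0000 = 0.4000
−ω₁+ω₂+ω₃−ω₄ = 11.0000  →  vy = (0.1/4)·11.0000 = 0.2750
−ω₁+ω₂−ω₃+ω₄ = 3.0000  →  ωz = (0.1/0.8000)·3.0000 = 0.3750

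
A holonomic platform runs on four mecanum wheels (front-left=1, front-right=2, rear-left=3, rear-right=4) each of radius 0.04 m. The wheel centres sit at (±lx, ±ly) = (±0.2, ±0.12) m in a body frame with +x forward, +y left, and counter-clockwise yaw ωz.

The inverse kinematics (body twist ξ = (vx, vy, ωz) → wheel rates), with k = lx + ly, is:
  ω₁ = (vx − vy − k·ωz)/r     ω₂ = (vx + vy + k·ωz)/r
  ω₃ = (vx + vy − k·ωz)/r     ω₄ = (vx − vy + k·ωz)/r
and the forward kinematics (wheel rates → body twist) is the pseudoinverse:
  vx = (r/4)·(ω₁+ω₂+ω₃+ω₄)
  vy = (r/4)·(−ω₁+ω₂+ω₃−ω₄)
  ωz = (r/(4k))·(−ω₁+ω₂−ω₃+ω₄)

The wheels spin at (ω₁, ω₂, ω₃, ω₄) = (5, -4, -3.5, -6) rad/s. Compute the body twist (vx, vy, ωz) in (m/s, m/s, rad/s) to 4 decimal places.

k = lx + ly = 0.2 + 0.12 = 0.3200
ω₁+ω₂+ω₃+ω₄ = -8.5000  →  vx = (0.04/4)·-8.5000 = -0.0850
−ω₁+ω₂+ω₃−ω₄ = -6.5000  →  vy = (0.04/4)·-6.5000 = -0.0650
−ω₁+ω₂−ω₃+ω₄ = -11.5000  →  ωz = (0.04/1.2800)·-11.5000 = -0.3594

(-0.0850, -0.0650, -0.3594)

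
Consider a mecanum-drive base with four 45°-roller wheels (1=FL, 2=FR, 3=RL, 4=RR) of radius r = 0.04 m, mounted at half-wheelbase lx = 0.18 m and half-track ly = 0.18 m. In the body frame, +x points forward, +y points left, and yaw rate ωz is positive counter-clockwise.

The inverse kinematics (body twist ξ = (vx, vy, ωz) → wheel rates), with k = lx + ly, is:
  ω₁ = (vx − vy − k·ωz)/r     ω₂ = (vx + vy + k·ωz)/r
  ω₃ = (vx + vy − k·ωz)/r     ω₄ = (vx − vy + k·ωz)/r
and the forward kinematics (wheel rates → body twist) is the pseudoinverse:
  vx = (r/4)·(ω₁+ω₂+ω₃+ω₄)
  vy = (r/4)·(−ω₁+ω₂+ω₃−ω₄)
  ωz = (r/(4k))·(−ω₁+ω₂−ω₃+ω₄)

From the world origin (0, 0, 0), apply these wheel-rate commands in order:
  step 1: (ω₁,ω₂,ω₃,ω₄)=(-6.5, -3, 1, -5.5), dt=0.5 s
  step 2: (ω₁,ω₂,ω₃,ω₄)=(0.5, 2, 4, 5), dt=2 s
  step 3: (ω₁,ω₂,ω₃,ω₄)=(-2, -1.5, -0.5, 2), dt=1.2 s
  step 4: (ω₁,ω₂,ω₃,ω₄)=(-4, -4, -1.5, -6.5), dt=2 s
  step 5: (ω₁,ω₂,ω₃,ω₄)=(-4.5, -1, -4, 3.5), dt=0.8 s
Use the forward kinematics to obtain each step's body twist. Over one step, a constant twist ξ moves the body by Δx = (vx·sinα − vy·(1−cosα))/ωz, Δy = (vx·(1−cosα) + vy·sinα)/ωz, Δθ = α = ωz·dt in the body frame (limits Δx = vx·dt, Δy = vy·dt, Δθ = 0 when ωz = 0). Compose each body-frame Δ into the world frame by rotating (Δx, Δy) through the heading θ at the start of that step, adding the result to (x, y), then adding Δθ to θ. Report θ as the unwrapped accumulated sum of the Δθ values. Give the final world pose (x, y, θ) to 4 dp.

step 1: ξ=(vx,vy,ωz)=(-0.1400, 0.1000, -0.0833), dt=0.5 → body Δ=(-0.0689, 0.0514, -0.0417) → world pose (-0.0689, 0.0514, -0.0417)
step 2: ξ=(vx,vy,ωz)=(0.1150, 0.0050, 0.0694), dt=2.0 → body Δ=(0.2286, 0.0259, 0.1389) → world pose (0.1605, 0.0678, 0.0972)
step 3: ξ=(vx,vy,ωz)=(-0.0200, -0.0200, 0.0833), dt=1.2 → body Δ=(-0.0228, -0.0252, 0.1000) → world pose (0.1403, 0.0406, 0.1972)
step 4: ξ=(vx,vy,ωz)=(-0.1600, 0.0500, -0.1389), dt=2.0 → body Δ=(-0.3021, 0.1429, -0.2778) → world pose (-0.1839, 0.1215, -0.0806)
step 5: ξ=(vx,vy,ωz)=(-0.0600, -0.0400, 0.3056), dt=0.8 → body Δ=(-0.0436, -0.0375, 0.2444) → world pose (-0.2305, 0.0876, 0.1639)

(-0.2305, 0.0876, 0.1639)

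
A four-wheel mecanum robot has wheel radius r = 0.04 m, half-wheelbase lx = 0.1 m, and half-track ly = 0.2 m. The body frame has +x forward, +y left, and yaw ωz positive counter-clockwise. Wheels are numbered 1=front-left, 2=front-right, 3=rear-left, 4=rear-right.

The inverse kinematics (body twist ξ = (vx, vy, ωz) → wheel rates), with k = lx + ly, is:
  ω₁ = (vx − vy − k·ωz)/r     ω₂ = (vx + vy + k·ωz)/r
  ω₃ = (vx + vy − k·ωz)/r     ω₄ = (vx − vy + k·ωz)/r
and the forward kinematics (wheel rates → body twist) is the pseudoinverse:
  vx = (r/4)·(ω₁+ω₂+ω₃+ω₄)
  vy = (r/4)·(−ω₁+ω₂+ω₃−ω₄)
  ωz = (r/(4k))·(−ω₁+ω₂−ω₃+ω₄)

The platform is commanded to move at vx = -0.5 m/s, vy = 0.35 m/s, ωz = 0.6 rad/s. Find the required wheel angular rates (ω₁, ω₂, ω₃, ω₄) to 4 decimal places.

k = lx + ly = 0.1 + 0.2 = 0.3000;  k·ωz = 0.3000·0.6 = 0.1800
ω₁ (FL) = (vx − vy − k·ωz)/r = -1.0300/0.04 = -25.7500
ω₂ (FR) = (vx + vy + k·ωz)/r = 0.0300/0.04 = 0.7500
ω₃ (RL) = (vx + vy − k·ωz)/r = -0.3300/0.04 = -8.2500
ω₄ (RR) = (vx − vy + k·ωz)/r = -0.6700/0.04 = -16.7500

(-25.7500, 0.7500, -8.2500, -16.7500)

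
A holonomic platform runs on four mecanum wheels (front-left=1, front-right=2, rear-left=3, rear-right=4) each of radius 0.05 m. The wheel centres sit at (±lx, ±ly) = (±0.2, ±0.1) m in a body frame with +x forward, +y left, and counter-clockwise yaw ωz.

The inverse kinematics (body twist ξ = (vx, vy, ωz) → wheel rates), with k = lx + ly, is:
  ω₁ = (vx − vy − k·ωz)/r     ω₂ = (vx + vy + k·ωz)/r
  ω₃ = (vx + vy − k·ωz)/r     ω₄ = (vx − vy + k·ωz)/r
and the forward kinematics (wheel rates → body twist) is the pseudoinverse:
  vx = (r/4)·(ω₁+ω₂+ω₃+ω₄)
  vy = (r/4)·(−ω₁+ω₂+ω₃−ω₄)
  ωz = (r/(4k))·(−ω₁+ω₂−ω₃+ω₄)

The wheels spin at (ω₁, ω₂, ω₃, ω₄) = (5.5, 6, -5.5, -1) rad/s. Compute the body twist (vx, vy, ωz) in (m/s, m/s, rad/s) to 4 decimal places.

k = lx + ly = 0.2 + 0.1 = 0.3000
ω₁+ω₂+ω₃+ω₄ = 5.0000  →  vx = (0.05/4)·5.0000 = 0.0625
−ω₁+ω₂+ω₃−ω₄ = -4.0000  →  vy = (0.05/4)·-4.0000 = -0.0500
−ω₁+ω₂−ω₃+ω₄ = 5.0000  →  ωz = (0.05/1.2000)·5.0000 = 0.2083

(0.0625, -0.0500, 0.2083)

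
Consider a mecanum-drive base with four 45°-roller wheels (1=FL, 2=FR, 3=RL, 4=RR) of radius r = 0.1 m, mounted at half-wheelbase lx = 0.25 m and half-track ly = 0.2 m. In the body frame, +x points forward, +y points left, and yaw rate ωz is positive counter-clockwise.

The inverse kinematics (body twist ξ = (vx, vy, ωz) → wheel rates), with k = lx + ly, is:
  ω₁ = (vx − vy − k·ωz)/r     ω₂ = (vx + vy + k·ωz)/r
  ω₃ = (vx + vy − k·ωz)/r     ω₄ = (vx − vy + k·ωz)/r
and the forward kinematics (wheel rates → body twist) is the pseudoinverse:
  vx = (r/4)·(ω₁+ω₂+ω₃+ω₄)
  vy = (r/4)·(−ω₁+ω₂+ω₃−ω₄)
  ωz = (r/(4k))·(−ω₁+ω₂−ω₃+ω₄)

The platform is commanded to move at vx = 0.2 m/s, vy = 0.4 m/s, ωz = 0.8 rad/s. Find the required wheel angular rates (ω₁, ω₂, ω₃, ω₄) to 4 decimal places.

k = lx + ly = 0.25 + 0.2 = 0.4500;  k·ωz = 0.4500·0.8 = 0.3600
ω₁ (FL) = (vx − vy − k·ωz)/r = -0.5600/0.1 = -5.6000
ω₂ (FR) = (vx + vy + k·ωz)/r = 0.9600/0.1 = 9.6000
ω₃ (RL) = (vx + vy − k·ωz)/r = 0.2400/0.1 = 2.4000
ω₄ (RR) = (vx − vy + k·ωz)/r = 0.1600/0.1 = 1.6000

(-5.6000, 9.6000, 2.4000, 1.6000)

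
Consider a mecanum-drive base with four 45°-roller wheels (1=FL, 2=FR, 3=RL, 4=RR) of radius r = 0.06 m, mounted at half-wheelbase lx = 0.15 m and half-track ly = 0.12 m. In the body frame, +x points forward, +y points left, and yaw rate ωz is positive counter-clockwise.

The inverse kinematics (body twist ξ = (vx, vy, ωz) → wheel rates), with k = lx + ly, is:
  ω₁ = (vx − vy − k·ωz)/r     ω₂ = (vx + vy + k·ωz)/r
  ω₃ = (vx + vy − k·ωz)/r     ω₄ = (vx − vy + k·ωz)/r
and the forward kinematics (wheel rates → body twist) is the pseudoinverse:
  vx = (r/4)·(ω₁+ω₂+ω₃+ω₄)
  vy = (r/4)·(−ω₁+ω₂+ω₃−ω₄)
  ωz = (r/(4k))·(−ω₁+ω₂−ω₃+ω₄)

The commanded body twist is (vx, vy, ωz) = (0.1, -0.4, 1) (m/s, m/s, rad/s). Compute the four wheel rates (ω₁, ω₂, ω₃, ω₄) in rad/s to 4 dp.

(3.8333, -0.5000, -9.5000, 12.8333)

k = lx + ly = 0.15 + 0.12 = 0.2700;  k·ωz = 0.2700·1 = 0.2700
ω₁ (FL) = (vx − vy − k·ωz)/r = 0.2300/0.06 = 3.8333
ω₂ (FR) = (vx + vy + k·ωz)/r = -0.0300/0.06 = -0.5000
ω₃ (RL) = (vx + vy − k·ωz)/r = -0.5700/0.06 = -9.5000
ω₄ (RR) = (vx − vy + k·ωz)/r = 0.7700/0.06 = 12.8333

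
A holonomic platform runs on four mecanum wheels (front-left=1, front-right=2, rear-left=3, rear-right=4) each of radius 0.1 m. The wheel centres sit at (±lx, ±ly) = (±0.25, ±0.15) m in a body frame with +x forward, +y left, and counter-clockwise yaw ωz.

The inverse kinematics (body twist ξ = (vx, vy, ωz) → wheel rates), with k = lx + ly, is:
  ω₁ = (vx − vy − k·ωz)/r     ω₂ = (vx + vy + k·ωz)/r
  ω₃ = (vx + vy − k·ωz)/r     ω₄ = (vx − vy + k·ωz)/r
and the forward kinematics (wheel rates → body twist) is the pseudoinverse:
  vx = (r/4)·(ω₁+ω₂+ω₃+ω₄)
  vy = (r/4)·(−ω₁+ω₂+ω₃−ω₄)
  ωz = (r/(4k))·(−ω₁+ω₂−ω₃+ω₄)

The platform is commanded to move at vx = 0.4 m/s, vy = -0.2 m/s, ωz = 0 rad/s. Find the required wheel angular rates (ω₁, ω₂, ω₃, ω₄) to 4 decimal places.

(6.0000, 2.0000, 2.0000, 6.0000)

k = lx + ly = 0.25 + 0.15 = 0.4000;  k·ωz = 0.4000·0 = 0.0000
ω₁ (FL) = (vx − vy − k·ωz)/r = 0.6000/0.1 = 6.0000
ω₂ (FR) = (vx + vy + k·ωz)/r = 0.2000/0.1 = 2.0000
ω₃ (RL) = (vx + vy − k·ωz)/r = 0.2000/0.1 = 2.0000
ω₄ (RR) = (vx − vy + k·ωz)/r = 0.6000/0.1 = 6.0000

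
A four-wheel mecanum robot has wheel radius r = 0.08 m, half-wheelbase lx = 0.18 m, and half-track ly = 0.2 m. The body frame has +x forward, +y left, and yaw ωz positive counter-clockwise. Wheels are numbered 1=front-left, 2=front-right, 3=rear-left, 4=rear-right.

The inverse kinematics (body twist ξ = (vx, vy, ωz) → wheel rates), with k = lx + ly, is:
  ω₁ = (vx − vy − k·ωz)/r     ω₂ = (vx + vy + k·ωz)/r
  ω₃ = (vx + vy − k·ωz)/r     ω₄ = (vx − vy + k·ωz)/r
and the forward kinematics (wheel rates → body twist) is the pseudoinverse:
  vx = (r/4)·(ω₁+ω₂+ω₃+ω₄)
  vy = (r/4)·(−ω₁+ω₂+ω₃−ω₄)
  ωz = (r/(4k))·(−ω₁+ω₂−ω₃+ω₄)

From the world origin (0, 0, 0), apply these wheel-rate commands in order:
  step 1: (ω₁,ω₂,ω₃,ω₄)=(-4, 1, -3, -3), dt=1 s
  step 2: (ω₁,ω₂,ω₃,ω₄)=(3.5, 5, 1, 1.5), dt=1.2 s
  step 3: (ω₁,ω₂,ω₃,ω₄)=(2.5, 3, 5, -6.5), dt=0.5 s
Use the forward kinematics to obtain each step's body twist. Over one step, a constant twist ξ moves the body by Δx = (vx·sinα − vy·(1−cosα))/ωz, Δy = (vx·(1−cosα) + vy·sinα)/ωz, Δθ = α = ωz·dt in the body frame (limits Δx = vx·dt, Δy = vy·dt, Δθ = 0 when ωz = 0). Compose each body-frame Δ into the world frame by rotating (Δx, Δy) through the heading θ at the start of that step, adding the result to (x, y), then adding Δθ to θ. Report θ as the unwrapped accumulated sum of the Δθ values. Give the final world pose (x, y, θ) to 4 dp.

(0.0609, 0.3083, 0.1000)

step 1: ξ=(vx,vy,ωz)=(-0.1800, 0.1000, 0.2632), dt=1.0 → body Δ=(-0.1910, 0.0753, 0.2632) → world pose (-0.1910, 0.0753, 0.2632)
step 2: ξ=(vx,vy,ωz)=(0.2200, 0.0200, 0.1053), dt=1.2 → body Δ=(0.2618, 0.0406, 0.1263) → world pose (0.0512, 0.1826, 0.3895)
step 3: ξ=(vx,vy,ωz)=(0.0800, 0.2400, -0.5789), dt=0.5 → body Δ=(0.0567, 0.1126, -0.2895) → world pose (0.0609, 0.3083, 0.1000)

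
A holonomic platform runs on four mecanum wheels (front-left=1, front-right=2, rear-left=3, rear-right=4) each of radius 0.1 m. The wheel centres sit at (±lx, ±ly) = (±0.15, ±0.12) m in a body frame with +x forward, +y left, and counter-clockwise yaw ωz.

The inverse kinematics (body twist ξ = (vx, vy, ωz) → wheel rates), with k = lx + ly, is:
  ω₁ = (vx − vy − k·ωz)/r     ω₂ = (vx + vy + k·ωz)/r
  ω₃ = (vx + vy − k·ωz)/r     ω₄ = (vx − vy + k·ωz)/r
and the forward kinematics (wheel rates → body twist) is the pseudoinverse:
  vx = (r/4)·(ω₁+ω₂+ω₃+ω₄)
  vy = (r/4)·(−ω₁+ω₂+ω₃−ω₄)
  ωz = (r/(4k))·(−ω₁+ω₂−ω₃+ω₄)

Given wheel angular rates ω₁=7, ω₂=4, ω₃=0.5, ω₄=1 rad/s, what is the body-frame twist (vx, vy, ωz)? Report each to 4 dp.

k = lx + ly = 0.15 + 0.12 = 0.2700
ω₁+ω₂+ω₃+ω₄ = 12.5000  →  vx = (0.1/4)·12.5000 = 0.3125
−ω₁+ω₂+ω₃−ω₄ = -3.5000  →  vy = (0.1/4)·-3.5000 = -0.0875
−ω₁+ω₂−ω₃+ω₄ = -2.5000  →  ωz = (0.1/1.0800)·-2.5000 = -0.2315

(0.3125, -0.0875, -0.2315)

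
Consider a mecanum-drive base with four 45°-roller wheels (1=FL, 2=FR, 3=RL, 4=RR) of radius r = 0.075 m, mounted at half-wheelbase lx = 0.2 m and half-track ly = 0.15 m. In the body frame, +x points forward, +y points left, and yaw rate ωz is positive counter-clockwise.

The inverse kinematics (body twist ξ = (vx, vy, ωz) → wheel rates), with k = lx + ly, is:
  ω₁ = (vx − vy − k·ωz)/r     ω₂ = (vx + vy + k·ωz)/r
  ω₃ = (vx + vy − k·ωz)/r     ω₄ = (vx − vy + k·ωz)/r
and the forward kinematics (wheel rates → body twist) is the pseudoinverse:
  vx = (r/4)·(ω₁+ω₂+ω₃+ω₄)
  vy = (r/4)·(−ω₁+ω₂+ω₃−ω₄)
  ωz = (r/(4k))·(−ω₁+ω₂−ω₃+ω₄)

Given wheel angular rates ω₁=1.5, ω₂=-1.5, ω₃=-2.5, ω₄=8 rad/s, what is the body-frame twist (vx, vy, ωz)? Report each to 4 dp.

(0.1031, -0.2531, 0.4018)

k = lx + ly = 0.2 + 0.15 = 0.3500
ω₁+ω₂+ω₃+ω₄ = 5.5000  →  vx = (0.075/4)·5.5000 = 0.1031
−ω₁+ω₂+ω₃−ω₄ = -13.5000  →  vy = (0.075/4)·-13.5000 = -0.2531
−ω₁+ω₂−ω₃+ω₄ = 7.5000  →  ωz = (0.075/1.4000)·7.5000 = 0.4018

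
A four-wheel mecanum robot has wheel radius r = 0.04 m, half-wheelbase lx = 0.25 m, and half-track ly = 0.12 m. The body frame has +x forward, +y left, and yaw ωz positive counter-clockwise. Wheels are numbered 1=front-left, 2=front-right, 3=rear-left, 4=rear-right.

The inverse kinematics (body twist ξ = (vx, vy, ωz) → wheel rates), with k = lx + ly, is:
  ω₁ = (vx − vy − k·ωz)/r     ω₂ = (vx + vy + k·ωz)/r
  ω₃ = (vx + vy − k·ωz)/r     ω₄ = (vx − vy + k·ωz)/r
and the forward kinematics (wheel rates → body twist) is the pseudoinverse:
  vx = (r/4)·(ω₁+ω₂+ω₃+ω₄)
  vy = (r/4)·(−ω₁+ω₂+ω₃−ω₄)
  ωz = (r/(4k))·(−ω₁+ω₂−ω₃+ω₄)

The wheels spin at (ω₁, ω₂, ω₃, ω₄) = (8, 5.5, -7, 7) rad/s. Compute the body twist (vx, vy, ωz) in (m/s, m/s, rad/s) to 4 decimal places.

(0.1350, -0.1650, 0.3108)

k = lx + ly = 0.25 + 0.12 = 0.3700
ω₁+ω₂+ω₃+ω₄ = 13.5000  →  vx = (0.04/4)·13.5000 = 0.1350
−ω₁+ω₂+ω₃−ω₄ = -16.5000  →  vy = (0.04/4)·-16.5000 = -0.1650
−ω₁+ω₂−ω₃+ω₄ = 11.5000  →  ωz = (0.04/1.4800)·11.5000 = 0.3108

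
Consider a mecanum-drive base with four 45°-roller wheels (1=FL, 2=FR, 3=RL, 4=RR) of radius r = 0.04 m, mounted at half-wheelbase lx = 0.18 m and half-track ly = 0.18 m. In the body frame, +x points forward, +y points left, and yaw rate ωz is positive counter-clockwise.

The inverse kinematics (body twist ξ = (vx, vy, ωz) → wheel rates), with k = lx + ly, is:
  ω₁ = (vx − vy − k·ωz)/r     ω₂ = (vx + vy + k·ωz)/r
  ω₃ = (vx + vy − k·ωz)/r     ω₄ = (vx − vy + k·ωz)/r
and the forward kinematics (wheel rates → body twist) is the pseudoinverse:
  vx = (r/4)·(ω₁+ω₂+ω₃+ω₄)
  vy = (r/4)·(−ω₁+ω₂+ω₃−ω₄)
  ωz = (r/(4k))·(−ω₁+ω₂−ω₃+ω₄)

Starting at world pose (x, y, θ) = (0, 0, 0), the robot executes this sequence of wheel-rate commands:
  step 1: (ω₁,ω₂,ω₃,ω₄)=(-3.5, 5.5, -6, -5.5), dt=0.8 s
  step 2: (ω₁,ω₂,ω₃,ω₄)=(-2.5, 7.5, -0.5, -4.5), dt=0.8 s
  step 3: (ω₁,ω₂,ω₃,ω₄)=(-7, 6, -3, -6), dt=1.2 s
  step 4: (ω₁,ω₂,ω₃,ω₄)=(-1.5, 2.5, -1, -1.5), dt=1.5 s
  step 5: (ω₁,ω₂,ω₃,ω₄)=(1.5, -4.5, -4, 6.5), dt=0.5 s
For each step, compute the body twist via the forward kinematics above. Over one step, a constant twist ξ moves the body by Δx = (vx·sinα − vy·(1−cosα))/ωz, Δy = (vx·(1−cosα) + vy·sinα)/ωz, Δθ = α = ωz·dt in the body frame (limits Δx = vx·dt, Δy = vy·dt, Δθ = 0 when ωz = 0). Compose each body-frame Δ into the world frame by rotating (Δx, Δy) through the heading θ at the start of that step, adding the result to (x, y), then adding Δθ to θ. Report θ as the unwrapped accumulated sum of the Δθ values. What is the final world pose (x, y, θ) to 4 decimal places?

(-0.3128, 0.2533, 0.8861)

step 1: ξ=(vx,vy,ωz)=(-0.0950, 0.0850, 0.2639), dt=0.8 → body Δ=(-0.0826, 0.0595, 0.2111) → world pose (-0.0826, 0.0595, 0.2111)
step 2: ξ=(vx,vy,ωz)=(0.0000, 0.1400, 0.1667), dt=0.8 → body Δ=(-0.0075, 0.1117, 0.1333) → world pose (-0.1133, 0.1671, 0.3444)
step 3: ξ=(vx,vy,ωz)=(-0.1000, 0.1600, 0.2778), dt=1.2 → body Δ=(-0.1495, 0.1686, 0.3333) → world pose (-0.3109, 0.2754, 0.6778)
step 4: ξ=(vx,vy,ωz)=(-0.0150, 0.0450, 0.0972), dt=1.5 → body Δ=(-0.0273, 0.0656, 0.1458) → world pose (-0.3734, 0.3094, 0.8236)
step 5: ξ=(vx,vy,ωz)=(-0.0050, -0.1650, 0.1250), dt=0.5 → body Δ=(0.0001, -0.0825, 0.0625) → world pose (-0.3128, 0.2533, 0.8861)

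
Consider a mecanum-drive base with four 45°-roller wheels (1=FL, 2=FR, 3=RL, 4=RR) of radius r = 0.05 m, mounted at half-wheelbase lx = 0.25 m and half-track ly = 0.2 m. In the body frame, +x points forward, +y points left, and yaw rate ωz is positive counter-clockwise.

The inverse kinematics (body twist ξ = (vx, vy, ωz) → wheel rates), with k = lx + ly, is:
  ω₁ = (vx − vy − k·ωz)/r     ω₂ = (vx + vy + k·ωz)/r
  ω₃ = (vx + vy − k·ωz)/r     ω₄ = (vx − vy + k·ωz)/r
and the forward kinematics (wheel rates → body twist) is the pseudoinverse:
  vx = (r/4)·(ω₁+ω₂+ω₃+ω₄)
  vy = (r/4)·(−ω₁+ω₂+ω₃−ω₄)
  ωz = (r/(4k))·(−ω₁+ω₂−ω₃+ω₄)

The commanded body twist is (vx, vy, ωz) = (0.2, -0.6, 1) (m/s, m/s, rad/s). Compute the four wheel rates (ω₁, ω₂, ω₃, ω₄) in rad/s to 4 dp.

(7.0000, 1.0000, -17.0000, 25.0000)

k = lx + ly = 0.25 + 0.2 = 0.4500;  k·ωz = 0.4500·1 = 0.4500
ω₁ (FL) = (vx − vy − k·ωz)/r = 0.3500/0.05 = 7.0000
ω₂ (FR) = (vx + vy + k·ωz)/r = 0.0500/0.05 = 1.0000
ω₃ (RL) = (vx + vy − k·ωz)/r = -0.8500/0.05 = -17.0000
ω₄ (RR) = (vx − vy + k·ωz)/r = 1.2500/0.05 = 25.0000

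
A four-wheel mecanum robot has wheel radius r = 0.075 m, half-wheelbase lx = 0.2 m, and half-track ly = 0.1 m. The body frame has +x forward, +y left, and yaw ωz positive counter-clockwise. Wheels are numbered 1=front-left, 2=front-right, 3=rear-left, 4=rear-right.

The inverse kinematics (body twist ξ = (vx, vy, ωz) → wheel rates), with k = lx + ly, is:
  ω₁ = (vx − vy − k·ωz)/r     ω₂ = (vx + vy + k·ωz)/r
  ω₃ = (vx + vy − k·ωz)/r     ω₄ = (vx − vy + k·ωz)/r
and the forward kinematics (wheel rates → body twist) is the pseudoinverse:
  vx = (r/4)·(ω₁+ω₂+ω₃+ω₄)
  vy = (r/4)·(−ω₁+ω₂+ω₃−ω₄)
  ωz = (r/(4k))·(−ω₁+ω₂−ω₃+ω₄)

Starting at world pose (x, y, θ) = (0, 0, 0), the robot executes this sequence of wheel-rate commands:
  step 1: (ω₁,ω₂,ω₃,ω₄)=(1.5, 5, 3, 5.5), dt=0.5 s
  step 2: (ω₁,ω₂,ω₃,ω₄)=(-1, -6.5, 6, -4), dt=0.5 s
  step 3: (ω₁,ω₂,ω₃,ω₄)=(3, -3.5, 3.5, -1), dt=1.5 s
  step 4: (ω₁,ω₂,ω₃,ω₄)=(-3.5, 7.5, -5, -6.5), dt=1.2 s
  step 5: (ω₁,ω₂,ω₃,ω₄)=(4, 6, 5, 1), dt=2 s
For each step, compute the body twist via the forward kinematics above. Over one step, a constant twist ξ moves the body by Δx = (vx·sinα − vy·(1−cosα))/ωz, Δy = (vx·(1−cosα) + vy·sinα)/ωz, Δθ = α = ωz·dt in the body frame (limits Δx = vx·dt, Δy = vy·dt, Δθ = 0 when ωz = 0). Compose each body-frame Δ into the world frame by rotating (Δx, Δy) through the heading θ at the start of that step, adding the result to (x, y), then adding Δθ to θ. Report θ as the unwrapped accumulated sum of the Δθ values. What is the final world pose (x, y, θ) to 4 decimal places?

(0.8155, 0.0444, -0.8656)

step 1: ξ=(vx,vy,ωz)=(0.2812, 0.0188, 0.3750), dt=0.5 → body Δ=(0.1389, 0.0225, 0.1875) → world pose (0.1389, 0.0225, 0.1875)
step 2: ξ=(vx,vy,ωz)=(-0.1031, 0.0844, -0.9687), dt=0.5 → body Δ=(-0.0396, 0.0528, -0.4844) → world pose (0.0902, 0.0670, -0.2969)
step 3: ξ=(vx,vy,ωz)=(0.0375, -0.0375, -0.6875), dt=1.5 → body Δ=(0.0203, -0.0733, -1.0312) → world pose (0.0882, -0.0091, -1.3281)
step 4: ξ=(vx,vy,ωz)=(-0.1406, 0.2344, 0.5937), dt=1.2 → body Δ=(-0.2509, 0.2004, 0.7125) → world pose (0.2224, 0.2826, -0.6156)
step 5: ξ=(vx,vy,ωz)=(0.3000, 0.1125, -0.1250), dt=2.0 → body Δ=(0.6217, 0.1481, -0.2500) → world pose (0.8155, 0.0444, -0.8656)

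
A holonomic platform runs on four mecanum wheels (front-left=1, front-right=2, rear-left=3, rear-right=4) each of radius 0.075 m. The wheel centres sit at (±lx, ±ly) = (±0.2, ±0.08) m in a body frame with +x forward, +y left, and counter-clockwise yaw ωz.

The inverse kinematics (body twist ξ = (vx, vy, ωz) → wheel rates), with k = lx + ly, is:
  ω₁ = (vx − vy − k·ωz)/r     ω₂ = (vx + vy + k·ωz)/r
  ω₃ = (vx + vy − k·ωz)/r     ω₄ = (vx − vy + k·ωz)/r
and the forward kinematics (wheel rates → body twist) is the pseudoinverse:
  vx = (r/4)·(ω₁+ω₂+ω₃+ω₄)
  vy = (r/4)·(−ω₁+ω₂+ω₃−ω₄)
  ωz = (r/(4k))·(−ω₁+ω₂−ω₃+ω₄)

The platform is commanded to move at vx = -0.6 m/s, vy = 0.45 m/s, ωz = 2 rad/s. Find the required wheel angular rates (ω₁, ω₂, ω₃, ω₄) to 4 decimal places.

(-21.4667, 5.4667, -9.4667, -6.5333)

k = lx + ly = 0.2 + 0.08 = 0.2800;  k·ωz = 0.2800·2 = 0.5600
ω₁ (FL) = (vx − vy − k·ωz)/r = -1.6100/0.075 = -21.4667
ω₂ (FR) = (vx + vy + k·ωz)/r = 0.4100/0.075 = 5.4667
ω₃ (RL) = (vx + vy − k·ωz)/r = -0.7100/0.075 = -9.4667
ω₄ (RR) = (vx − vy + k·ωz)/r = -0.4900/0.075 = -6.5333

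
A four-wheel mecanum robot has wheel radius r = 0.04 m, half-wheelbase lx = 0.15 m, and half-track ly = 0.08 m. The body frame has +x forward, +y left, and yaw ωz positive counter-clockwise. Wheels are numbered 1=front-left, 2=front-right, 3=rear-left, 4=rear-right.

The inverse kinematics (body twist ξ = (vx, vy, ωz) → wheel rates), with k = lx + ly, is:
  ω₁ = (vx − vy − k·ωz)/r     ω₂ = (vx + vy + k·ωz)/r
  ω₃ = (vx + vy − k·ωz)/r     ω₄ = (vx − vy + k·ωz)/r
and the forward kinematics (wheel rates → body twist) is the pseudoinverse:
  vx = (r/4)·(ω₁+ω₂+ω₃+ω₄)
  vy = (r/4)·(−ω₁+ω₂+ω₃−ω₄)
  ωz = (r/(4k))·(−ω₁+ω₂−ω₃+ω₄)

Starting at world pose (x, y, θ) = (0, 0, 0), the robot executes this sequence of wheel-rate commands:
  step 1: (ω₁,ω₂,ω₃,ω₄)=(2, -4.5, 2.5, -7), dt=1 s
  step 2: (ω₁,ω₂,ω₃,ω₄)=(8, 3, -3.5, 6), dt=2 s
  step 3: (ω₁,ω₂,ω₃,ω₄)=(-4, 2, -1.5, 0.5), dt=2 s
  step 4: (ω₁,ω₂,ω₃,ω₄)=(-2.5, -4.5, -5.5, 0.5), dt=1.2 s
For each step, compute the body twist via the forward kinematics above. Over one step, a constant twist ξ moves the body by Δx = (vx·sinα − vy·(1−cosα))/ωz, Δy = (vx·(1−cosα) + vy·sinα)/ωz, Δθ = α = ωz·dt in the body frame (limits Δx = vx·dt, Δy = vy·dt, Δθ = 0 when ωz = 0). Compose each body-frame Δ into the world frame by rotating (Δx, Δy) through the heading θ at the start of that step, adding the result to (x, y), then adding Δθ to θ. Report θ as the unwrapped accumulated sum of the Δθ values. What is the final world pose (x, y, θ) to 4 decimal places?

step 1: ξ=(vx,vy,ωz)=(-0.0700, 0.0300, -0.6957), dt=1.0 → body Δ=(-0.0545, 0.0510, -0.6957) → world pose (-0.0545, 0.0510, -0.6957)
step 2: ξ=(vx,vy,ωz)=(0.1350, -0.1450, 0.1957), dt=2.0 → body Δ=(0.3192, -0.2305, 0.3913) → world pose (0.0428, -0.3305, -0.3043)
step 3: ξ=(vx,vy,ωz)=(-0.0300, 0.0400, 0.3478), dt=2.0 → body Δ=(-0.0820, 0.0537, 0.6957) → world pose (-0.0193, -0.2547, 0.3913)
step 4: ξ=(vx,vy,ωz)=(-0.1200, -0.0800, 0.1739), dt=1.2 → body Δ=(-0.1330, -0.1103, 0.2087) → world pose (-0.1002, -0.4074, 0.6000)

(-0.1002, -0.4074, 0.6000)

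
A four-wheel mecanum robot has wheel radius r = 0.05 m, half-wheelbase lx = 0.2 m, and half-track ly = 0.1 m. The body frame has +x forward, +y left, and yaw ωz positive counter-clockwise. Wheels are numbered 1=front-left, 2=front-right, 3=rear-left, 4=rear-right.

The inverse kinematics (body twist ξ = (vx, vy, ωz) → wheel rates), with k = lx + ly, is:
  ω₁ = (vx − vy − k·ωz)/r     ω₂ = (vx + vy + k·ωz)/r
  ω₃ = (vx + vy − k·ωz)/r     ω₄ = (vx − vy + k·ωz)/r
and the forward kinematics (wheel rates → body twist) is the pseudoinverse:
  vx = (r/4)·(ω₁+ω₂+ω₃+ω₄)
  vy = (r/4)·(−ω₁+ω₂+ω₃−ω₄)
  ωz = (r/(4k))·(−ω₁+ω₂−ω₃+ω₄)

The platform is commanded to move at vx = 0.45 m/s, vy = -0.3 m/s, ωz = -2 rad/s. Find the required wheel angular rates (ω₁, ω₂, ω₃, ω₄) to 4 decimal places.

k = lx + ly = 0.2 + 0.1 = 0.3000;  k·ωz = 0.3000·-2 = -0.6000
ω₁ (FL) = (vx − vy − k·ωz)/r = 1.3500/0.05 = 27.0000
ω₂ (FR) = (vx + vy + k·ωz)/r = -0.4500/0.05 = -9.0000
ω₃ (RL) = (vx + vy − k·ωz)/r = 0.7500/0.05 = 15.0000
ω₄ (RR) = (vx − vy + k·ωz)/r = 0.1500/0.05 = 3.0000

(27.0000, -9.0000, 15.0000, 3.0000)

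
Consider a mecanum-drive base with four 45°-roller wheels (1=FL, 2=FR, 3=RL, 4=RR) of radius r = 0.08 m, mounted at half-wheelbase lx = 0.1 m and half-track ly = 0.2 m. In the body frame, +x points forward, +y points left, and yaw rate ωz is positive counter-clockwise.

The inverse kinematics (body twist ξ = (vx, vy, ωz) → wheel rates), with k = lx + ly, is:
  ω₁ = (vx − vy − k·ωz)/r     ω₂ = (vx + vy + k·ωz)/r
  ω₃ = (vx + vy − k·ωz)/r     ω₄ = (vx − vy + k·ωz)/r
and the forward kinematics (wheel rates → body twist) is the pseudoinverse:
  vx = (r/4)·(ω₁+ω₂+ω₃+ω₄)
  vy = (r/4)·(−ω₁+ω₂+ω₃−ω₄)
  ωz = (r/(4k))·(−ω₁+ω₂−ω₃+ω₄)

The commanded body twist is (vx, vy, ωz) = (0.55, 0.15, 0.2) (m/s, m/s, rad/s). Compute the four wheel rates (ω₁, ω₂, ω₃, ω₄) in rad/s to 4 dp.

(4.2500, 9.5000, 8.0000, 5.7500)

k = lx + ly = 0.1 + 0.2 = 0.3000;  k·ωz = 0.3000·0.2 = 0.0600
ω₁ (FL) = (vx − vy − k·ωz)/r = 0.3400/0.08 = 4.2500
ω₂ (FR) = (vx + vy + k·ωz)/r = 0.7600/0.08 = 9.5000
ω₃ (RL) = (vx + vy − k·ωz)/r = 0.6400/0.08 = 8.0000
ω₄ (RR) = (vx − vy + k·ωz)/r = 0.4600/0.08 = 5.7500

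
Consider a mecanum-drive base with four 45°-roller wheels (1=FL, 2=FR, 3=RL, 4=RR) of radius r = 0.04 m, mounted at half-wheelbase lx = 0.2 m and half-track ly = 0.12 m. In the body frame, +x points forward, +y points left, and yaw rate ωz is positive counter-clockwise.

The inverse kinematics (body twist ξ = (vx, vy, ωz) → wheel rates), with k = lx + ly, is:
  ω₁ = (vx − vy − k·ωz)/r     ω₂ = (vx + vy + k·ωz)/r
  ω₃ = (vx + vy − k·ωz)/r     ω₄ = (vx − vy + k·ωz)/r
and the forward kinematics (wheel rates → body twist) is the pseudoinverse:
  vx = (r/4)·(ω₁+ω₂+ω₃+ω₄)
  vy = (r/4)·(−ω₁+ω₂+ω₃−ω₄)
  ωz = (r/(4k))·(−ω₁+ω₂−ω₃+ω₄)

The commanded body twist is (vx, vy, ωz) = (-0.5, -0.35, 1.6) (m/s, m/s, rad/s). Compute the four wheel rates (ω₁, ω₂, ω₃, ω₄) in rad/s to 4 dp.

(-16.5500, -8.4500, -34.0500, 9.0500)

k = lx + ly = 0.2 + 0.12 = 0.3200;  k·ωz = 0.3200·1.6 = 0.5120
ω₁ (FL) = (vx − vy − k·ωz)/r = -0.6620/0.04 = -16.5500
ω₂ (FR) = (vx + vy + k·ωz)/r = -0.3380/0.04 = -8.4500
ω₃ (RL) = (vx + vy − k·ωz)/r = -1.3620/0.04 = -34.0500
ω₄ (RR) = (vx − vy + k·ωz)/r = 0.3620/0.04 = 9.0500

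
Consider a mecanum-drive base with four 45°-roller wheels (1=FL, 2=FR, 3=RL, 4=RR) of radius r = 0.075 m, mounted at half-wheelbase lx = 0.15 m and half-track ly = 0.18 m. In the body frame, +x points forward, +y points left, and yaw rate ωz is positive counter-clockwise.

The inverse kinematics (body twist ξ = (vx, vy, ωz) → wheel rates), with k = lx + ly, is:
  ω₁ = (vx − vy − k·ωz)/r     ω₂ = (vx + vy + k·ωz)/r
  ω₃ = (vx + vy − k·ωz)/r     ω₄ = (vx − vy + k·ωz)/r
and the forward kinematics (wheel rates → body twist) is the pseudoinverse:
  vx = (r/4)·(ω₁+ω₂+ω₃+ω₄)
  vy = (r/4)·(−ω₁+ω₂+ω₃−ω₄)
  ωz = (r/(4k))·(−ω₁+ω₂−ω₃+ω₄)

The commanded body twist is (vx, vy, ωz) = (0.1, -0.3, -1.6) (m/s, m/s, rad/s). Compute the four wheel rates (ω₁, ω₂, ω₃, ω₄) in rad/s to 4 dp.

(12.3733, -9.7067, 4.3733, -1.7067)

k = lx + ly = 0.15 + 0.18 = 0.3300;  k·ωz = 0.3300·-1.6 = -0.5280
ω₁ (FL) = (vx − vy − k·ωz)/r = 0.9280/0.075 = 12.3733
ω₂ (FR) = (vx + vy + k·ωz)/r = -0.7280/0.075 = -9.7067
ω₃ (RL) = (vx + vy − k·ωz)/r = 0.3280/0.075 = 4.3733
ω₄ (RR) = (vx − vy + k·ωz)/r = -0.1280/0.075 = -1.7067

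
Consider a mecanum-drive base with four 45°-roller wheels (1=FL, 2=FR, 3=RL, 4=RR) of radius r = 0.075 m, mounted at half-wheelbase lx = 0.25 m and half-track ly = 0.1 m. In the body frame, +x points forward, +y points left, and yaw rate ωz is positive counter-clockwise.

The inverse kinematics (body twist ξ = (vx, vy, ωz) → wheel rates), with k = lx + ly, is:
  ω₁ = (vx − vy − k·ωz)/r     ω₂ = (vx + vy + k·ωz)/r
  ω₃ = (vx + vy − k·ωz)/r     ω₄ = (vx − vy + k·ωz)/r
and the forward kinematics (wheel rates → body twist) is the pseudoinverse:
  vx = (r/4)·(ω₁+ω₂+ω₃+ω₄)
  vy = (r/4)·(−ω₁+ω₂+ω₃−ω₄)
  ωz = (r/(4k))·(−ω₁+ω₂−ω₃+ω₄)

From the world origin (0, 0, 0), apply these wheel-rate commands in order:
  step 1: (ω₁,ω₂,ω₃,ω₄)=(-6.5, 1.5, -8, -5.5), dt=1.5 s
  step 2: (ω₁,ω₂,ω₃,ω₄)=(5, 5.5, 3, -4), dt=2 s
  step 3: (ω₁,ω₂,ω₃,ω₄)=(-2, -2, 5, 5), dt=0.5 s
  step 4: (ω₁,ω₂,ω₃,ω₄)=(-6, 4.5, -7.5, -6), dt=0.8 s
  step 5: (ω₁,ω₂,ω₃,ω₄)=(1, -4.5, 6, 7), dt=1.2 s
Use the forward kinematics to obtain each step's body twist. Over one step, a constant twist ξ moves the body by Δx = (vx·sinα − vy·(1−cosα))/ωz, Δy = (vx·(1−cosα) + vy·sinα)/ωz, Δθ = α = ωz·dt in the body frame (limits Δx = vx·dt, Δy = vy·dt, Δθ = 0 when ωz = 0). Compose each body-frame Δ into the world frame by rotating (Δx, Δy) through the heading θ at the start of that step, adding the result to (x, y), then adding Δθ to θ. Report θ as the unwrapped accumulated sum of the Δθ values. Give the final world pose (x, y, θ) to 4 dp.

(-0.2904, 0.3606, 0.3723)

step 1: ξ=(vx,vy,ωz)=(-0.3469, 0.1031, 0.5625), dt=1.5 → body Δ=(-0.5222, -0.0698, 0.8438) → world pose (-0.5222, -0.0698, 0.8438)
step 2: ξ=(vx,vy,ωz)=(0.1781, 0.1406, -0.3482), dt=2.0 → body Δ=(0.4222, 0.1399, -0.6964) → world pose (-0.3462, 0.3386, 0.1473)
step 3: ξ=(vx,vy,ωz)=(0.1125, 0.0000, 0.0000), dt=0.5 → body Δ=(0.0563, 0.0000, 0.0000) → world pose (-0.2905, 0.3469, 0.1473)
step 4: ξ=(vx,vy,ωz)=(-0.2812, 0.1687, 0.6429), dt=0.8 → body Δ=(-0.2492, 0.0725, 0.5143) → world pose (-0.5476, 0.3821, 0.6616)
step 5: ξ=(vx,vy,ωz)=(0.1781, -0.1219, -0.2411), dt=1.2 → body Δ=(0.1898, -0.1749, -0.2893) → world pose (-0.2904, 0.3606, 0.3723)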